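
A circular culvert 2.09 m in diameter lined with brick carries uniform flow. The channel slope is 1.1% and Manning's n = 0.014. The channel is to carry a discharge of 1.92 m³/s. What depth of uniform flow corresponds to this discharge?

y_n = 0.479 m

Manning's equation rearranged: A R^(2/3) = nQ / (1·√S) = 0.014 × 1.92 / (√0.011) = 0.2563.
At y = 0.394 m: A R^(2/3) = 0.1729 — low.
At y = 0.524 m: A R^(2/3) = 0.3066 — high.
At y = 0.479 m: A R^(2/3) = 0.2564 — close enough.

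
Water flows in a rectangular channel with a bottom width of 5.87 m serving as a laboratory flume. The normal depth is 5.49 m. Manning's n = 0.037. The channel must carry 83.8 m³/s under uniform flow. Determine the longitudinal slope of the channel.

Flow area A = b·y = 5.87 × 5.49 = 32.23 m². Wetted perimeter P = b + 2y = 5.87 + 2×5.49 = 16.85 m.
Hydraulic radius R = A/P = 32.23/16.85 = 1.913 m.
From Manning's equation, S = [nQ / (1 A R^(2/3))]² = [0.037 × 83.8 / (1 × 32.23 × 1.913^(2/3))]² = 0.0039.

S = 0.0039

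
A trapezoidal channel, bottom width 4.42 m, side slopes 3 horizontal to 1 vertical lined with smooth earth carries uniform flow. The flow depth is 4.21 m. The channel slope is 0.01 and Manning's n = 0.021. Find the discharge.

Q = 598 m³/s

With bottom width b = 4.42 m and side slope z = 3: A = (b + zy)y = (4.42 + 3×4.21)×4.21 = 71.78 m²; P = b + 2y√(1+z²) = 4.42 + 2×4.21×3.162 = 31.05 m.
Hydraulic radius R = A/P = 71.78/31.05 = 2.312 m.
Manning's equation: Q = (1/n) A R^(2/3) S^(1/2) = (1/0.021) × 71.78 × 2.312^(2/3) × 0.01^(1/2) = 598 m³/s.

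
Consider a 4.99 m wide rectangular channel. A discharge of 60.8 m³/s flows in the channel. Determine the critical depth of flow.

y_c = 2.47 m

For a rectangular channel, critical depth y_c = (q²/g)^(1/3) where q = Q/b = 60.8/4.99 = 12.18 m²/s.
So y_c = (12.18²/9.81)^(1/3) = 2.47 m.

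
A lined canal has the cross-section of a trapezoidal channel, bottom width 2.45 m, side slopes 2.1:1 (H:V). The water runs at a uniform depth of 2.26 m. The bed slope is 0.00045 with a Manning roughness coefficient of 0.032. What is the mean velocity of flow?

With bottom width b = 2.45 m and side slope z = 2.1: A = (b + zy)y = (2.45 + 2.1×2.26)×2.26 = 16.26 m²; P = b + 2y√(1+z²) = 2.45 + 2×2.26×2.326 = 12.96 m.
Hydraulic radius R = A/P = 16.26/12.96 = 1.255 m.
From Manning's equation, V = (1/n) R^(2/3) S^(1/2) = (1/0.032) × 1.255^(2/3) × 0.00045^(1/2) = 0.771 m/s.

V = 0.771 m/s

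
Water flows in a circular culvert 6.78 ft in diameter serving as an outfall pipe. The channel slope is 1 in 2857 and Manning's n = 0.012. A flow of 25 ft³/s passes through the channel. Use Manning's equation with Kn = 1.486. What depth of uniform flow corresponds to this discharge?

Manning's equation rearranged: A R^(2/3) = nQ / (1.486·√S) = 0.012 × 25 / (1.486 × √0.00035) = 10.79.
Trying y = 2.45 ft: A R^(2/3) = 14.33 — too large.
Trying y = 1.72 ft: A R^(2/3) = 7.237 — too small.
Trying y = 2.11 ft: A R^(2/3) = 10.79 — matches.

y_n = 2.11 ft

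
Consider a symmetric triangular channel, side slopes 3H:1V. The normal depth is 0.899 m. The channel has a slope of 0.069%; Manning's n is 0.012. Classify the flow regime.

For a triangular section with side slope z = 3: A = zy² = 3×0.899² = 2.425 m²; P = 2y√(1+z²) = 2×0.899×3.162 = 5.686 m.
Hydraulic radius R = A/P = 2.425/5.686 = 0.4264 m.
V = (1/n) R^(2/3) √S = (1/0.012) × 0.4264^(2/3) × √0.00069 = 1.24 m/s. Hydraulic depth D_h = A/T = 2.425/5.394 = 0.4495 m.
Froude number Fr = V/√(g·D_h) = 1.24/√(9.81×0.4495) = 0.591, which is less than 1, so the flow is subcritical.

subcritical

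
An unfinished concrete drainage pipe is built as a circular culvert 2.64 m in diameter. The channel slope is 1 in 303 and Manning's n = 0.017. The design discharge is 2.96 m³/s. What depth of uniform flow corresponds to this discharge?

Manning's equation rearranged: A R^(2/3) = nQ / (1·√S) = 0.017 × 2.96 / (√0.0033) = 0.8759.
At y = 0.698 m: A R^(2/3) = 0.6349 — too small.
At y = 0.994 m: A R^(2/3) = 1.251 — too large.
At y = 0.823 m: A R^(2/3) = 0.8751 — ≈ 0.8759.

y_n = 0.823 m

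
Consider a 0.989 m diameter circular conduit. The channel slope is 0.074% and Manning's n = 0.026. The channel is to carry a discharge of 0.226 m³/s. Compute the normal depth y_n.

Manning's equation rearranged: A R^(2/3) = nQ / (1·√S) = 0.026 × 0.226 / (√0.00074) = 0.216.
Trying y = 0.546 m: A R^(2/3) = 0.1783 — short.
Trying y = 0.618 m: A R^(2/3) = 0.2161 — ≈ 0.216.

y_n = 0.618 m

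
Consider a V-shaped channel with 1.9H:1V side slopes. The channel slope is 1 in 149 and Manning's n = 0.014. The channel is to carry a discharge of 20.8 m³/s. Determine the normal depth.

Manning's equation rearranged: A R^(2/3) = nQ / (1·√S) = 0.014 × 20.8 / (√0.006711) = 3.555.
At y = 1.12 m: A R^(2/3) = 1.493 — low.
At y = 1.55 m: A R^(2/3) = 3.55 — ≈ 3.555.

y_n = 1.55 m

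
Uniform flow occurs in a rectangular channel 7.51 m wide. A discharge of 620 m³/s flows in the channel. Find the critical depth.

y_c = 8.86 m

For a rectangular channel, critical depth y_c = (q²/g)^(1/3) where q = Q/b = 620/7.51 = 82.56 m²/s.
So y_c = (82.56²/9.81)^(1/3) = 8.86 m.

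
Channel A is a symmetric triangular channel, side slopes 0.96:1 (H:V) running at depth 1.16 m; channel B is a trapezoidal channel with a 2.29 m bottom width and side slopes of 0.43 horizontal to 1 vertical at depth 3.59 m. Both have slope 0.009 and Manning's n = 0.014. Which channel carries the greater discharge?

Channel A: For a triangular section with side slope z = 0.96: A = zy² = 0.96×1.16² = 1.292 m²; P = 2y√(1+z²) = 2×1.16×1.386 = 3.216 m. Hydraulic radius R = A/P = 1.292/3.216 = 0.4017 m. Q_A = (1/0.014)·1.292·0.4017^(2/3)·√0.009 = 4.765 m³/s.
Channel B: With bottom width b = 2.29 m and side slope z = 0.43: A = (b + zy)y = (2.29 + 0.43×3.59)×3.59 = 13.76 m²; P = b + 2y√(1+z²) = 2.29 + 2×3.59×1.089 = 10.11 m. Hydraulic radius R = A/P = 13.76/10.11 = 1.362 m. Q_B = (1/0.014)·13.76·1.362^(2/3)·√0.009 = 114.6 m³/s.
Q_A = 4.765 m³/s vs Q_B = 114.6 m³/s, so channel B carries more.

channel B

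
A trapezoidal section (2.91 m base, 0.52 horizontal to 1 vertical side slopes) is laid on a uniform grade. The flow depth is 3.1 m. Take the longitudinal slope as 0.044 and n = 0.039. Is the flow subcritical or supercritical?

supercritical

With bottom width b = 2.91 m and side slope z = 0.52: A = (b + zy)y = (2.91 + 0.52×3.1)×3.1 = 14.02 m²; P = b + 2y√(1+z²) = 2.91 + 2×3.1×1.127 = 9.898 m.
Hydraulic radius R = A/P = 14.02/9.898 = 1.416 m.
V = (1/n) R^(2/3) √S = (1/0.039) × 1.416^(2/3) × √0.044 = 6.783 m/s. Hydraulic depth D_h = A/T = 14.02/6.134 = 2.285 m.
Froude number Fr = V/√(g·D_h) = 6.783/√(9.81×2.285) = 1.43, which is greater than 1, so the flow is supercritical.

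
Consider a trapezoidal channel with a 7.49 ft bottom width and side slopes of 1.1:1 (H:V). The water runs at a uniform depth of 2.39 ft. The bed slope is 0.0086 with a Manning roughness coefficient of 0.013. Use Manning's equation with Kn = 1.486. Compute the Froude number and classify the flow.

supercritical

With bottom width b = 7.49 ft and side slope z = 1.1: A = (b + zy)y = (7.49 + 1.1×2.39)×2.39 = 24.18 ft²; P = b + 2y√(1+z²) = 7.49 + 2×2.39×1.487 = 14.6 ft.
Hydraulic radius R = A/P = 24.18/14.6 = 1.657 ft.
V = (1.486/n) R^(2/3) √S = (1.486/0.013) × 1.657^(2/3) × √0.0086 = 14.84 ft/s. Hydraulic depth D_h = A/T = 24.18/12.75 = 1.897 ft.
Froude number Fr = V/√(g·D_h) = 14.84/√(32.2×1.897) = 1.9, which is greater than 1, so the flow is supercritical.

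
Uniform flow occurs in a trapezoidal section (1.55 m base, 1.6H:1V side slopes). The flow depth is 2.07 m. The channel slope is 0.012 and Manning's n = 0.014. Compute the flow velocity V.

With bottom width b = 1.55 m and side slope z = 1.6: A = (b + zy)y = (1.55 + 1.6×2.07)×2.07 = 10.06 m²; P = b + 2y√(1+z²) = 1.55 + 2×2.07×1.887 = 9.361 m.
Hydraulic radius R = A/P = 10.06/9.361 = 1.075 m.
From Manning's equation, V = (1/n) R^(2/3) S^(1/2) = (1/0.014) × 1.075^(2/3) × 0.012^(1/2) = 8.21 m/s.

V = 8.21 m/s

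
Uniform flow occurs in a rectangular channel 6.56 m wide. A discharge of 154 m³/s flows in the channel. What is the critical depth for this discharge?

For a rectangular channel, critical depth y_c = (q²/g)^(1/3) where q = Q/b = 154/6.56 = 23.48 m²/s.
So y_c = (23.48²/9.81)^(1/3) = 3.83 m.

y_c = 3.83 m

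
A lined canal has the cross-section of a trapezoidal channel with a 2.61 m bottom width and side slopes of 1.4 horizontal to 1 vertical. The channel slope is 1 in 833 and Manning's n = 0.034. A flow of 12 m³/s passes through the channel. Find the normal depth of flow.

Manning's equation rearranged: A R^(2/3) = nQ / (1·√S) = 0.034 × 12 / (√0.0012) = 11.78.
Try y = 2.55 m: A R^(2/3) = 19.57 — too large.
Try y = 1.44 m: A R^(2/3) = 6.12 — too small.
Try y = 2 m: A R^(2/3) = 11.81 — matches.

y_n = 2 m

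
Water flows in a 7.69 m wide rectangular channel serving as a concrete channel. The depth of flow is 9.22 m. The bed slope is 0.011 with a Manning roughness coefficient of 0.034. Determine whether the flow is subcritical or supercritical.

subcritical

Flow area A = b·y = 7.69 × 9.22 = 70.9 m². Wetted perimeter P = b + 2y = 7.69 + 2×9.22 = 26.13 m.
Hydraulic radius R = A/P = 70.9/26.13 = 2.713 m.
V = (1/n) R^(2/3) √S = (1/0.034) × 2.713^(2/3) × √0.011 = 6.001 m/s. Hydraulic depth D_h = A/T = 70.9/7.69 = 9.22 m.
Froude number Fr = V/√(g·D_h) = 6.001/√(9.81×9.22) = 0.631, which is less than 1, so the flow is subcritical.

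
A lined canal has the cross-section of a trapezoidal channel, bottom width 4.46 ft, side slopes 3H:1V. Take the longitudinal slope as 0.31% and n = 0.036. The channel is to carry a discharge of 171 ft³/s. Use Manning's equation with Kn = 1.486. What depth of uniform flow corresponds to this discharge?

Manning's equation rearranged: A R^(2/3) = nQ / (1.486·√S) = 0.036 × 171 / (1.486 × √0.0031) = 74.4.
Try y = 2.92 ft: A R^(2/3) = 54.63 — too small.
Try y = 4.27 ft: A R^(2/3) = 130.1 — too large.
Try y = 3.35 ft: A R^(2/3) = 74.44 — close enough.

y_n = 3.35 ft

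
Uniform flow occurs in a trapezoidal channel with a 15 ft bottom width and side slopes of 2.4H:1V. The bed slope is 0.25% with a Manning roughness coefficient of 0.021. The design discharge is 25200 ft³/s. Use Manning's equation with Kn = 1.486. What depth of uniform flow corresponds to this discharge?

Manning's equation rearranged: A R^(2/3) = nQ / (1.486·√S) = 0.021 × 25200 / (1.486 × √0.0025) = 7122.
At y = 25.4 ft: A R^(2/3) = 10730 — high.
At y = 21.4 ft: A R^(2/3) = 7128 — matches.

y_n = 21.4 ft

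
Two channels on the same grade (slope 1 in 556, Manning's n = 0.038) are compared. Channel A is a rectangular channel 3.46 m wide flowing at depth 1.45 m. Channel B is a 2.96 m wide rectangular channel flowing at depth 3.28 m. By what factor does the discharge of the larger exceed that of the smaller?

Channel A: Flow area A = b·y = 3.46 × 1.45 = 5.017 m². Wetted perimeter P = b + 2y = 3.46 + 2×1.45 = 6.36 m. Hydraulic radius R = A/P = 5.017/6.36 = 0.7888 m. Q_A = (1/0.038)·5.017·0.7888^(2/3)·√0.001799 = 4.78 m³/s.
Channel B: Flow area A = b·y = 2.96 × 3.28 = 9.709 m². Wetted perimeter P = b + 2y = 2.96 + 2×3.28 = 9.52 m. Hydraulic radius R = A/P = 9.709/9.52 = 1.02 m. Q_B = (1/0.038)·9.709·1.02^(2/3)·√0.001799 = 10.98 m³/s.
The larger discharge is 10.98 m³/s and the smaller is 4.78 m³/s; the ratio is 2.3.

2.3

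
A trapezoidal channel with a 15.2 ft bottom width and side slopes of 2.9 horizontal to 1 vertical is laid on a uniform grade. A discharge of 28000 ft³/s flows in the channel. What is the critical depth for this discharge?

y_c = 20.1 ft

At critical depth, Q² T / (g A³) = 1, i.e. A³/T = Q²/g = 28000²/32.2 = 24350000.
At y = 22.2 ft: A³/T = 38300000 — over.
At y = 20.1 ft: A³/T = 24460000 — close enough.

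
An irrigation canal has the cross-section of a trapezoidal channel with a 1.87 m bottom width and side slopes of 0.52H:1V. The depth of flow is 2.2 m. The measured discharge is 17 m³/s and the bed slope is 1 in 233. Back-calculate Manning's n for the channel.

With bottom width b = 1.87 m and side slope z = 0.52: A = (b + zy)y = (1.87 + 0.52×2.2)×2.2 = 6.631 m²; P = b + 2y√(1+z²) = 1.87 + 2×2.2×1.127 = 6.829 m.
Hydraulic radius R = A/P = 6.631/6.829 = 0.9709 m.
Rearranging Manning's equation: n = (1/Q) A R^(2/3) S^(1/2) = (1/17) × 6.631 × 0.9709^(2/3) × √0.004292 = 0.0251.

n = 0.0251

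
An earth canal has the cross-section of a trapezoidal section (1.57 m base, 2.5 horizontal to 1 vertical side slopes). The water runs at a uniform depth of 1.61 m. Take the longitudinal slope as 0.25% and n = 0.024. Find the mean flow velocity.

With bottom width b = 1.57 m and side slope z = 2.5: A = (b + zy)y = (1.57 + 2.5×1.61)×1.61 = 9.008 m²; P = b + 2y√(1+z²) = 1.57 + 2×1.61×2.693 = 10.24 m.
Hydraulic radius R = A/P = 9.008/10.24 = 0.8797 m.
From Manning's equation, V = (1/n) R^(2/3) S^(1/2) = (1/0.024) × 0.8797^(2/3) × 0.0025^(1/2) = 1.91 m/s.

V = 1.91 m/s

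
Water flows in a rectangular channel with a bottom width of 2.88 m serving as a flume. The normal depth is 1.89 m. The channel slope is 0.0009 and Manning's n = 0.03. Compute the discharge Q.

Flow area A = b·y = 2.88 × 1.89 = 5.443 m². Wetted perimeter P = b + 2y = 2.88 + 2×1.89 = 6.66 m.
Hydraulic radius R = A/P = 5.443/6.66 = 0.8173 m.
Manning's equation: Q = (1/n) A R^(2/3) S^(1/2) = (1/0.03) × 5.443 × 0.8173^(2/3) × 0.0009^(1/2) = 4.76 m³/s.

Q = 4.76 m³/s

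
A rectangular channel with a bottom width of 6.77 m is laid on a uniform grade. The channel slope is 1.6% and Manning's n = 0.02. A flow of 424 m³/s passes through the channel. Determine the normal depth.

Manning's equation rearranged: A R^(2/3) = nQ / (1·√S) = 0.02 × 424 / (√0.016) = 67.04.
Trying y = 7.53 m: A R^(2/3) = 89.73 — over.
Trying y = 4.43 m: A R^(2/3) = 46.31 — short.
Trying y = 5.93 m: A R^(2/3) = 66.98 — close enough.

y_n = 5.93 m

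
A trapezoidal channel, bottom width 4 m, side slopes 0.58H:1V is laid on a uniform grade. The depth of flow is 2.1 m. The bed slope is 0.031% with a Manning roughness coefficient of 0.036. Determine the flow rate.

Q = 6.18 m³/s

With bottom width b = 4 m and side slope z = 0.58: A = (b + zy)y = (4 + 0.58×2.1)×2.1 = 10.96 m²; P = b + 2y√(1+z²) = 4 + 2×2.1×1.156 = 8.855 m.
Hydraulic radius R = A/P = 10.96/8.855 = 1.237 m.
Manning's equation: Q = (1/n) A R^(2/3) S^(1/2) = (1/0.036) × 10.96 × 1.237^(2/3) × 0.00031^(1/2) = 6.18 m³/s.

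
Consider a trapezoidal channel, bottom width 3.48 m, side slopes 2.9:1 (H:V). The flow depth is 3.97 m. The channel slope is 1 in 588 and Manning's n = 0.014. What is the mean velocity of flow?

V = 4.89 m/s

With bottom width b = 3.48 m and side slope z = 2.9: A = (b + zy)y = (3.48 + 2.9×3.97)×3.97 = 59.52 m²; P = b + 2y√(1+z²) = 3.48 + 2×3.97×3.068 = 27.84 m.
Hydraulic radius R = A/P = 59.52/27.84 = 2.138 m.
From Manning's equation, V = (1/n) R^(2/3) S^(1/2) = (1/0.014) × 2.138^(2/3) × 0.001701^(1/2) = 4.89 m/s.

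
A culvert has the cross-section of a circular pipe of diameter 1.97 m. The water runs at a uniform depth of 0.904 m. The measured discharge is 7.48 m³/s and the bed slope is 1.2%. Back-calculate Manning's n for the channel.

For a circular section of diameter D = 1.97 m at depth y = 0.904 m, the central angle is θ = 2 arccos(1 − 2y/D) = 2.977 rad. Then A = (D²/8)(θ − sin θ) = 1.365 m² and P = Dθ/2 = 2.932 m.
Hydraulic radius R = A/P = 1.365/2.932 = 0.4654 m.
Rearranging Manning's equation: n = (1/Q) A R^(2/3) S^(1/2) = (1/7.48) × 1.365 × 0.4654^(2/3) × √0.012 = 0.012.

n = 0.012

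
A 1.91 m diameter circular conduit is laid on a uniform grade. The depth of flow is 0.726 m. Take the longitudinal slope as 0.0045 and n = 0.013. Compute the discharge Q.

For a circular section of diameter D = 1.91 m at depth y = 0.726 m, the central angle is θ = 2 arccos(1 − 2y/D) = 2.657 rad. Then A = (D²/8)(θ − sin θ) = 0.9994 m² and P = Dθ/2 = 2.538 m.
Hydraulic radius R = A/P = 0.9994/2.538 = 0.3938 m.
Manning's equation: Q = (1/n) A R^(2/3) S^(1/2) = (1/0.013) × 0.9994 × 0.3938^(2/3) × 0.0045^(1/2) = 2.77 m³/s.

Q = 2.77 m³/s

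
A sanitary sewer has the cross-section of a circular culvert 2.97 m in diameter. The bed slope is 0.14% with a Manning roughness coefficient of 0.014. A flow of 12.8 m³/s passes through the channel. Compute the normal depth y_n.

Manning's equation rearranged: A R^(2/3) = nQ / (1·√S) = 0.014 × 12.8 / (√0.0014) = 4.789.
Trying y = 2.42 m: A R^(2/3) = 5.65 — too large.
Trying y = 2.09 m: A R^(2/3) = 4.789 — close enough.

y_n = 2.09 m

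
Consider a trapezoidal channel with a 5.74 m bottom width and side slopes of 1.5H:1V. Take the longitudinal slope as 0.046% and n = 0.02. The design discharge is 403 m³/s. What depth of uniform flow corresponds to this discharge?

y_n = 8.12 m

Manning's equation rearranged: A R^(2/3) = nQ / (1·√S) = 0.02 × 403 / (√0.00046) = 375.8.
At y = 9.26 m: A R^(2/3) = 506.1 — over.
At y = 7.17 m: A R^(2/3) = 285.1 — short.
At y = 8.12 m: A R^(2/3) = 376.1 — matches.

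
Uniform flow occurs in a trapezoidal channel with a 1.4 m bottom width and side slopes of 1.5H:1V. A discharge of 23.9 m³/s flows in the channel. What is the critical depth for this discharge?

At critical depth, Q² T / (g A³) = 1, i.e. A³/T = Q²/g = 23.9²/9.81 = 58.23.
Try y = 1.42 m: A³/T = 22.25 — short.
Try y = 1.97 m: A³/T = 86.39 — over.
Try y = 1.79 m: A³/T = 57.75 — matches.

y_c = 1.79 m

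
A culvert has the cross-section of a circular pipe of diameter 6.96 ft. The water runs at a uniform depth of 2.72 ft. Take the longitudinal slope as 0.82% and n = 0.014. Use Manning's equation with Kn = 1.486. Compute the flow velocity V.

V = 12.4 ft/s

For a circular section of diameter D = 6.96 ft at depth y = 2.72 ft, the central angle is θ = 2 arccos(1 − 2y/D) = 2.701 rad. Then A = (D²/8)(θ − sin θ) = 13.78 ft² and P = Dθ/2 = 9.4 ft.
Hydraulic radius R = A/P = 13.78/9.4 = 1.465 ft.
From Manning's equation, V = (1.486/n) R^(2/3) S^(1/2) = (1.486/0.014) × 1.465^(2/3) × 0.0082^(1/2) = 12.4 ft/s.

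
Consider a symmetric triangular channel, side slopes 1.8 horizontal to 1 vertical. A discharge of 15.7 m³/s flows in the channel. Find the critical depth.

At critical depth, Q² T / (g A³) = 1, i.e. A³/T = Q²/g = 15.7²/9.81 = 25.13.
At y = 1.45 m: A³/T = 10.38 — low.
At y = 1.99 m: A³/T = 50.56 — high.
At y = 1.73 m: A³/T = 25.1 — ≈ 25.13.

y_c = 1.73 m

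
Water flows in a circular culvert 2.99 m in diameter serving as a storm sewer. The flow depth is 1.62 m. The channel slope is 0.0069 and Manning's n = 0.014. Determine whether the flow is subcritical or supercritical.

For a circular section of diameter D = 2.99 m at depth y = 1.62 m, the central angle is θ = 2 arccos(1 − 2y/D) = 3.309 rad. Then A = (D²/8)(θ − sin θ) = 3.884 m² and P = Dθ/2 = 4.947 m.
Hydraulic radius R = A/P = 3.884/4.947 = 0.7851 m.
V = (1/n) R^(2/3) √S = (1/0.014) × 0.7851^(2/3) × √0.0069 = 5.05 m/s. Hydraulic depth D_h = A/T = 3.884/2.98 = 1.304 m.
Froude number Fr = V/√(g·D_h) = 5.05/√(9.81×1.304) = 1.41, which is greater than 1, so the flow is supercritical.

supercritical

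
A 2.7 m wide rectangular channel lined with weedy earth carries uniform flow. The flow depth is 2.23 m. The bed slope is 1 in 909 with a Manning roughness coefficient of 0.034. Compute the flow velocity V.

Flow area A = b·y = 2.7 × 2.23 = 6.021 m². Wetted perimeter P = b + 2y = 2.7 + 2×2.23 = 7.16 m.
Hydraulic radius R = A/P = 6.021/7.16 = 0.8409 m.
From Manning's equation, V = (1/n) R^(2/3) S^(1/2) = (1/0.034) × 0.8409^(2/3) × 0.0011^(1/2) = 0.869 m/s.

V = 0.869 m/s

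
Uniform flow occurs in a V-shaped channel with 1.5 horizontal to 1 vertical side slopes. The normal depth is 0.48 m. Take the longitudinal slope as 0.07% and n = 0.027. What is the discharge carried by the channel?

Q = 0.116 m³/s

For a triangular section with side slope z = 1.5: A = zy² = 1.5×0.48² = 0.3456 m²; P = 2y√(1+z²) = 2×0.48×1.803 = 1.731 m.
Hydraulic radius R = A/P = 0.3456/1.731 = 0.1997 m.
Manning's equation: Q = (1/n) A R^(2/3) S^(1/2) = (1/0.027) × 0.3456 × 0.1997^(2/3) × 0.0007^(1/2) = 0.116 m³/s.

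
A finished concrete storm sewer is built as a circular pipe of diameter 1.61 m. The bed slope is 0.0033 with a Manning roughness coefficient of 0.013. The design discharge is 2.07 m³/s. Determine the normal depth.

y_n = 0.73 m

Manning's equation rearranged: A R^(2/3) = nQ / (1·√S) = 0.013 × 2.07 / (√0.0033) = 0.4684.
Trying y = 0.532 m: A R^(2/3) = 0.2617 — too small.
Trying y = 0.807 m: A R^(2/3) = 0.5573 — too large.
Trying y = 0.73 m: A R^(2/3) = 0.4685 — ≈ 0.4684.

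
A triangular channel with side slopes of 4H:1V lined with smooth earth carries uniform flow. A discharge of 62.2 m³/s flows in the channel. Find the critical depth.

y_c = 2.18 m

At critical depth, Q² T / (g A³) = 1, i.e. A³/T = Q²/g = 62.2²/9.81 = 394.4.
Trying y = 2.46 m: A³/T = 720.7 — too large.
Trying y = 1.6 m: A³/T = 83.89 — too small.
Trying y = 2.18 m: A³/T = 393.9 — matches.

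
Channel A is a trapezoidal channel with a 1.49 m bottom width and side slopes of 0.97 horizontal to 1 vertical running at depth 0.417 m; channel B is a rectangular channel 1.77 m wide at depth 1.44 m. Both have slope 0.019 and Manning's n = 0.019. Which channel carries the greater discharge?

channel B

Channel A: With bottom width b = 1.49 m and side slope z = 0.97: A = (b + zy)y = (1.49 + 0.97×0.417)×0.417 = 0.79 m²; P = b + 2y√(1+z²) = 1.49 + 2×0.417×1.393 = 2.652 m. Hydraulic radius R = A/P = 0.79/2.652 = 0.2979 m. Q_A = (1/0.019)·0.79·0.2979^(2/3)·√0.019 = 2.556 m³/s.
Channel B: Flow area A = b·y = 1.77 × 1.44 = 2.549 m². Wetted perimeter P = b + 2y = 1.77 + 2×1.44 = 4.65 m. Hydraulic radius R = A/P = 2.549/4.65 = 0.5481 m. Q_B = (1/0.019)·2.549·0.5481^(2/3)·√0.019 = 12.38 m³/s.
Q_A = 2.556 m³/s vs Q_B = 12.38 m³/s, so channel B carries more.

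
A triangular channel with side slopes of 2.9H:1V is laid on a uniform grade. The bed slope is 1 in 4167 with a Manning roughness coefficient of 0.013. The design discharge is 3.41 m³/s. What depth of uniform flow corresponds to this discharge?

Manning's equation rearranged: A R^(2/3) = nQ / (1·√S) = 0.013 × 3.41 / (√0.00024) = 2.862.
Try y = 0.962 m: A R^(2/3) = 1.587 — short.
Try y = 1.36 m: A R^(2/3) = 3.995 — over.
Try y = 1.2 m: A R^(2/3) = 2.862 — close enough.

y_n = 1.2 m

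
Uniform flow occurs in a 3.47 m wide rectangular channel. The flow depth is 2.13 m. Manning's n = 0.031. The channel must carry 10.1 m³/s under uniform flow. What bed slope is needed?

Flow area A = b·y = 3.47 × 2.13 = 7.391 m². Wetted perimeter P = b + 2y = 3.47 + 2×2.13 = 7.73 m.
Hydraulic radius R = A/P = 7.391/7.73 = 0.9562 m.
From Manning's equation, S = [nQ / (1 A R^(2/3))]² = [0.031 × 10.1 / (1 × 7.391 × 0.9562^(2/3))]² = 0.00191.

S = 0.00191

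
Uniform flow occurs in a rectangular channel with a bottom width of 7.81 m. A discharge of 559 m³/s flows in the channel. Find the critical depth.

For a rectangular channel, critical depth y_c = (q²/g)^(1/3) where q = Q/b = 559/7.81 = 71.57 m²/s.
So y_c = (71.57²/9.81)^(1/3) = 8.05 m.

y_c = 8.05 m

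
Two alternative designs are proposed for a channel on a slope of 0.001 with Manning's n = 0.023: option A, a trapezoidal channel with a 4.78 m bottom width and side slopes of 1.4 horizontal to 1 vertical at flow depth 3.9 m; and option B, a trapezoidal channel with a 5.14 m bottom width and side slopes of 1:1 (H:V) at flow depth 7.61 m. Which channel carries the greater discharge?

Channel A: With bottom width b = 4.78 m and side slope z = 1.4: A = (b + zy)y = (4.78 + 1.4×3.9)×3.9 = 39.94 m²; P = b + 2y√(1+z²) = 4.78 + 2×3.9×1.72 = 18.2 m. Hydraulic radius R = A/P = 39.94/18.2 = 2.194 m. Q_A = (1/0.023)·39.94·2.194^(2/3)·√0.001 = 92.72 m³/s.
Channel B: With bottom width b = 5.14 m and side slope z = 1: A = (b + zy)y = (5.14 + 1×7.61)×7.61 = 97.03 m²; P = b + 2y√(1+z²) = 5.14 + 2×7.61×1.414 = 26.66 m. Hydraulic radius R = A/P = 97.03/26.66 = 3.639 m. Q_B = (1/0.023)·97.03·3.639^(2/3)·√0.001 = 315.6 m³/s.
Q_A = 92.72 m³/s vs Q_B = 315.6 m³/s, so channel B carries more.

channel B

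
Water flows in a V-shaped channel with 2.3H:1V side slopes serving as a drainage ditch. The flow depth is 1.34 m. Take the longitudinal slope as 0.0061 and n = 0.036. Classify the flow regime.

subcritical

For a triangular section with side slope z = 2.3: A = zy² = 2.3×1.34² = 4.13 m²; P = 2y√(1+z²) = 2×1.34×2.508 = 6.721 m.
Hydraulic radius R = A/P = 4.13/6.721 = 0.6144 m.
V = (1/n) R^(2/3) √S = (1/0.036) × 0.6144^(2/3) × √0.0061 = 1.568 m/s. Hydraulic depth D_h = A/T = 4.13/6.164 = 0.67 m.
Froude number Fr = V/√(g·D_h) = 1.568/√(9.81×0.67) = 0.612, which is less than 1, so the flow is subcritical.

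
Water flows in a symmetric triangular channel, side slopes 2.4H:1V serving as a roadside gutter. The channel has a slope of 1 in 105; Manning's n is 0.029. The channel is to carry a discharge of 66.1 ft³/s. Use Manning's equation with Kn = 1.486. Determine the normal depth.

y_n = 2.3 ft

Manning's equation rearranged: A R^(2/3) = nQ / (1.486·√S) = 0.029 × 66.1 / (1.486 × √0.009524) = 13.22.
Try y = 2.52 ft: A R^(2/3) = 16.86 — too large.
Try y = 1.76 ft: A R^(2/3) = 6.472 — too small.
Try y = 2.3 ft: A R^(2/3) = 13.21 — close enough.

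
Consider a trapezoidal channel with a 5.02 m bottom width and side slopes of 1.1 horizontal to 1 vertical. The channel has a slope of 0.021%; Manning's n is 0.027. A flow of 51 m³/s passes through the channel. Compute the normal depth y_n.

y_n = 4.86 m

Manning's equation rearranged: A R^(2/3) = nQ / (1·√S) = 0.027 × 51 / (√0.00021) = 95.02.
Trying y = 4.01 m: A R^(2/3) = 64.59 — too small.
Trying y = 4.86 m: A R^(2/3) = 94.95 — close enough.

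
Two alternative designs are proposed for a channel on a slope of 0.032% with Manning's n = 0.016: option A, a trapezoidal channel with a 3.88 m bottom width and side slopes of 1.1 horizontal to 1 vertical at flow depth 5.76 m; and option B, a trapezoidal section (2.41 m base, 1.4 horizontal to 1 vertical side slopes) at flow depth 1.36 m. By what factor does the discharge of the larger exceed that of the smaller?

Channel A: With bottom width b = 3.88 m and side slope z = 1.1: A = (b + zy)y = (3.88 + 1.1×5.76)×5.76 = 58.84 m²; P = b + 2y√(1+z²) = 3.88 + 2×5.76×1.487 = 21.01 m. Hydraulic radius R = A/P = 58.84/21.01 = 2.801 m. Q_A = (1/0.016)·58.84·2.801^(2/3)·√0.00032 = 130.7 m³/s.
Channel B: With bottom width b = 2.41 m and side slope z = 1.4: A = (b + zy)y = (2.41 + 1.4×1.36)×1.36 = 5.867 m²; P = b + 2y√(1+z²) = 2.41 + 2×1.36×1.72 = 7.09 m. Hydraulic radius R = A/P = 5.867/7.09 = 0.8275 m. Q_B = (1/0.016)·5.867·0.8275^(2/3)·√0.00032 = 5.782 m³/s.
The larger discharge is 130.7 m³/s and the smaller is 5.782 m³/s; the ratio is 22.6.

22.6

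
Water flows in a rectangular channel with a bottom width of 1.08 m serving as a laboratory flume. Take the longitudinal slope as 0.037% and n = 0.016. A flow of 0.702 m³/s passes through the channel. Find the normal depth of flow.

Manning's equation rearranged: A R^(2/3) = nQ / (1·√S) = 0.016 × 0.702 / (√0.00037) = 0.5839.
At y = 0.799 m: A R^(2/3) = 0.4056 — too small.
At y = 1.36 m: A R^(2/3) = 0.7794 — too large.
At y = 1.07 m: A R^(2/3) = 0.5836 — ≈ 0.5839.

y_n = 1.07 m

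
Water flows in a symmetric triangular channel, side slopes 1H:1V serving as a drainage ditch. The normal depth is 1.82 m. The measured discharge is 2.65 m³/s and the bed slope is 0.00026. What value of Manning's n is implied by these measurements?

n = 0.015

For a triangular section with side slope z = 1: A = zy² = 1×1.82² = 3.312 m²; P = 2y√(1+z²) = 2×1.82×1.414 = 5.148 m.
Hydraulic radius R = A/P = 3.312/5.148 = 0.6435 m.
Rearranging Manning's equation: n = (1/Q) A R^(2/3) S^(1/2) = (1/2.65) × 3.312 × 0.6435^(2/3) × √0.00026 = 0.015.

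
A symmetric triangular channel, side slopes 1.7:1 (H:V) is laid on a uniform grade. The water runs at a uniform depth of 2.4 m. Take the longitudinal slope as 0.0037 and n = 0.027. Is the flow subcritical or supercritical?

subcritical

For a triangular section with side slope z = 1.7: A = zy² = 1.7×2.4² = 9.792 m²; P = 2y√(1+z²) = 2×2.4×1.972 = 9.467 m.
Hydraulic radius R = A/P = 9.792/9.467 = 1.034 m.
V = (1/n) R^(2/3) √S = (1/0.027) × 1.034^(2/3) × √0.0037 = 2.304 m/s. Hydraulic depth D_h = A/T = 9.792/8.16 = 1.2 m.
Froude number Fr = V/√(g·D_h) = 2.304/√(9.81×1.2) = 0.672, which is less than 1, so the flow is subcritical.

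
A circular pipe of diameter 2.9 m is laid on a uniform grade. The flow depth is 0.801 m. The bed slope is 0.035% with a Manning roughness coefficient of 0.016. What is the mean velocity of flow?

V = 0.7 m/s

For a circular section of diameter D = 2.9 m at depth y = 0.801 m, the central angle is θ = 2 arccos(1 − 2y/D) = 2.213 rad. Then A = (D²/8)(θ − sin θ) = 1.485 m² and P = Dθ/2 = 3.21 m.
Hydraulic radius R = A/P = 1.485/3.21 = 0.4628 m.
From Manning's equation, V = (1/n) R^(2/3) S^(1/2) = (1/0.016) × 0.4628^(2/3) × 0.00035^(1/2) = 0.7 m/s.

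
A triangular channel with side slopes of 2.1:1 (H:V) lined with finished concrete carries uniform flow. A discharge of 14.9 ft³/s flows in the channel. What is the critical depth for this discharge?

y_c = 1.26 ft

At critical depth, Q² T / (g A³) = 1, i.e. A³/T = Q²/g = 14.9²/32.2 = 6.895.
Try y = 0.969 ft: A³/T = 1.884 — short.
Try y = 1.52 ft: A³/T = 17.89 — over.
Try y = 1.26 ft: A³/T = 7.003 — ≈ 6.895.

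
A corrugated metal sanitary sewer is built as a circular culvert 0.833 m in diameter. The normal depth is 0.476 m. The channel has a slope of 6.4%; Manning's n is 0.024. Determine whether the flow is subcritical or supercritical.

supercritical

For a circular section of diameter D = 0.833 m at depth y = 0.476 m, the central angle is θ = 2 arccos(1 − 2y/D) = 3.428 rad. Then A = (D²/8)(θ − sin θ) = 0.3219 m² and P = Dθ/2 = 1.428 m.
Hydraulic radius R = A/P = 0.3219/1.428 = 0.2254 m.
V = (1/n) R^(2/3) √S = (1/0.024) × 0.2254^(2/3) × √0.064 = 3.904 m/s. Hydraulic depth D_h = A/T = 0.3219/0.8245 = 0.3904 m.
Froude number Fr = V/√(g·D_h) = 3.904/√(9.81×0.3904) = 2, which is greater than 1, so the flow is supercritical.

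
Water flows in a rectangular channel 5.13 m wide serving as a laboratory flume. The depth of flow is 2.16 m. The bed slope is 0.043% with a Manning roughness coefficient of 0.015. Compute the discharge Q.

Q = 17 m³/s

Flow area A = b·y = 5.13 × 2.16 = 11.08 m². Wetted perimeter P = b + 2y = 5.13 + 2×2.16 = 9.45 m.
Hydraulic radius R = A/P = 11.08/9.45 = 1.173 m.
Manning's equation: Q = (1/n) A R^(2/3) S^(1/2) = (1/0.015) × 11.08 × 1.173^(2/3) × 0.00043^(1/2) = 17 m³/s.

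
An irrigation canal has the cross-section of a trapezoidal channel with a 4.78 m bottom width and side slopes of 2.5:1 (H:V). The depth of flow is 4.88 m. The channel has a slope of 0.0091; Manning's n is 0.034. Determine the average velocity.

With bottom width b = 4.78 m and side slope z = 2.5: A = (b + zy)y = (4.78 + 2.5×4.88)×4.88 = 82.86 m²; P = b + 2y√(1+z²) = 4.78 + 2×4.88×2.693 = 31.06 m.
Hydraulic radius R = A/P = 82.86/31.06 = 2.668 m.
From Manning's equation, V = (1/n) R^(2/3) S^(1/2) = (1/0.034) × 2.668^(2/3) × 0.0091^(1/2) = 5.4 m/s.

V = 5.4 m/s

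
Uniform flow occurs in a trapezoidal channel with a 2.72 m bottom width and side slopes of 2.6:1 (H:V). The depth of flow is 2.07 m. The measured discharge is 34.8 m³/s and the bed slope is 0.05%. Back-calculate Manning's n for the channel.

n = 0.012

With bottom width b = 2.72 m and side slope z = 2.6: A = (b + zy)y = (2.72 + 2.6×2.07)×2.07 = 16.77 m²; P = b + 2y√(1+z²) = 2.72 + 2×2.07×2.786 = 14.25 m.
Hydraulic radius R = A/P = 16.77/14.25 = 1.177 m.
Rearranging Manning's equation: n = (1/Q) A R^(2/3) S^(1/2) = (1/34.8) × 16.77 × 1.177^(2/3) × √0.0005 = 0.012.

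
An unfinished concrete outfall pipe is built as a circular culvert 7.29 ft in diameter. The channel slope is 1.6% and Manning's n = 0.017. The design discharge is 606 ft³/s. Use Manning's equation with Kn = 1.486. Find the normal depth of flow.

Manning's equation rearranged: A R^(2/3) = nQ / (1.486·√S) = 0.017 × 606 / (1.486 × √0.016) = 54.81.
Trying y = 4.02 ft: A R^(2/3) = 36.63 — too small.
Trying y = 6.36 ft: A R^(2/3) = 65.32 — too large.
Trying y = 5.31 ft: A R^(2/3) = 54.84 — matches.

y_n = 5.31 ft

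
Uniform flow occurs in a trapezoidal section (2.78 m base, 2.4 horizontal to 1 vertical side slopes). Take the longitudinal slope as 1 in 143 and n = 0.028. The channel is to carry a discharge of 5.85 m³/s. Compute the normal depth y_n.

Manning's equation rearranged: A R^(2/3) = nQ / (1·√S) = 0.028 × 5.85 / (√0.006993) = 1.959.
At y = 0.613 m: A R^(2/3) = 1.5 — low.
At y = 0.791 m: A R^(2/3) = 2.444 — high.
At y = 0.705 m: A R^(2/3) = 1.957 — close enough.

y_n = 0.705 m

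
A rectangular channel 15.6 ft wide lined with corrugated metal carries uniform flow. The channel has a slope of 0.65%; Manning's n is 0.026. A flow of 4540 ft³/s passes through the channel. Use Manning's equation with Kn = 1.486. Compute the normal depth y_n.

y_n = 20 ft

Manning's equation rearranged: A R^(2/3) = nQ / (1.486·√S) = 0.026 × 4540 / (1.486 × √0.0065) = 985.3.
Trying y = 22.7 ft: A R^(2/3) = 1144 — high.
Trying y = 15.7 ft: A R^(2/3) = 736.2 — low.
Trying y = 20 ft: A R^(2/3) = 985.2 — matches.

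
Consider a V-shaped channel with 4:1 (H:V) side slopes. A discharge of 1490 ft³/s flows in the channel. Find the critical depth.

At critical depth, Q² T / (g A³) = 1, i.e. A³/T = Q²/g = 1490²/32.2 = 68950.
Try y = 4.19 ft: A³/T = 10330 — short.
Try y = 7.66 ft: A³/T = 211000 — over.
Try y = 6.12 ft: A³/T = 68680 — matches.

y_c = 6.12 ft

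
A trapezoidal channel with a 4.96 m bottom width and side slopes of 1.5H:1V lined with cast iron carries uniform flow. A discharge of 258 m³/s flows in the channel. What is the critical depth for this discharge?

y_c = 4.33 m

At critical depth, Q² T / (g A³) = 1, i.e. A³/T = Q²/g = 258²/9.81 = 6785.
Trying y = 3.61 m: A³/T = 3327 — low.
Trying y = 5.49 m: A³/T = 17740 — high.
Trying y = 4.33 m: A³/T = 6798 — matches.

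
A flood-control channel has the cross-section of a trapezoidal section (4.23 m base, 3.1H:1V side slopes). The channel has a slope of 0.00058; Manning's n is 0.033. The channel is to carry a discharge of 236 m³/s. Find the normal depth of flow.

Manning's equation rearranged: A R^(2/3) = nQ / (1·√S) = 0.033 × 236 / (√0.00058) = 323.4.
Try y = 4.7 m: A R^(2/3) = 164.3 — short.
Try y = 7.16 m: A R^(2/3) = 454.2 — over.
Try y = 6.23 m: A R^(2/3) = 323.3 — matches.

y_n = 6.23 m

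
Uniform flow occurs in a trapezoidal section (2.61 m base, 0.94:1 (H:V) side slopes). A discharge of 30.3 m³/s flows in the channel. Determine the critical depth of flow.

y_c = 1.9 m

At critical depth, Q² T / (g A³) = 1, i.e. A³/T = Q²/g = 30.3²/9.81 = 93.59.
At y = 2.29 m: A³/T = 187.6 — too large.
At y = 1.6 m: A³/T = 50.77 — too small.
At y = 1.9 m: A³/T = 94.26 — ≈ 93.59.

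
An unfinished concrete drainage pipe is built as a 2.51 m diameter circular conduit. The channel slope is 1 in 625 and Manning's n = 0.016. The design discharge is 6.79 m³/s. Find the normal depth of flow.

y_n = 1.62 m

Manning's equation rearranged: A R^(2/3) = nQ / (1·√S) = 0.016 × 6.79 / (√0.0016) = 2.716.
Try y = 1.34 m: A R^(2/3) = 2.023 — short.
Try y = 2.02 m: A R^(2/3) = 3.566 — over.
Try y = 1.62 m: A R^(2/3) = 2.716 — ≈ 2.716.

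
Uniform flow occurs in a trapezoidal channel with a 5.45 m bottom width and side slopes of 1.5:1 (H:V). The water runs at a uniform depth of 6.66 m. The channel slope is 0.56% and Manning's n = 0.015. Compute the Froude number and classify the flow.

supercritical

With bottom width b = 5.45 m and side slope z = 1.5: A = (b + zy)y = (5.45 + 1.5×6.66)×6.66 = 102.8 m²; P = b + 2y√(1+z²) = 5.45 + 2×6.66×1.803 = 29.46 m.
Hydraulic radius R = A/P = 102.8/29.46 = 3.49 m.
V = (1/n) R^(2/3) √S = (1/0.015) × 3.49^(2/3) × √0.0056 = 11.48 m/s. Hydraulic depth D_h = A/T = 102.8/25.43 = 4.044 m.
Froude number Fr = V/√(g·D_h) = 11.48/√(9.81×4.044) = 1.82, which is greater than 1, so the flow is supercritical.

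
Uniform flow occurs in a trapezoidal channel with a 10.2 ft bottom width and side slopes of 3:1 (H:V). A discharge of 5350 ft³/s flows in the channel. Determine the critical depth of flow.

y_c = 9.91 ft

At critical depth, Q² T / (g A³) = 1, i.e. A³/T = Q²/g = 5350²/32.2 = 888900.
At y = 7.1 ft: A³/T = 211900 — low.
At y = 12.7 ft: A³/T = 2671000 — high.
At y = 9.91 ft: A³/T = 889500 — close enough.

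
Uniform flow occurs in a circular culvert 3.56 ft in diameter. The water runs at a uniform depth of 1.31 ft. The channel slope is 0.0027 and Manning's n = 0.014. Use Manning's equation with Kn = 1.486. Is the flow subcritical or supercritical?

subcritical

For a circular section of diameter D = 3.56 ft at depth y = 1.31 ft, the central angle is θ = 2 arccos(1 − 2y/D) = 2.607 rad. Then A = (D²/8)(θ − sin θ) = 3.323 ft² and P = Dθ/2 = 4.641 ft.
Hydraulic radius R = A/P = 3.323/4.641 = 0.7161 ft.
V = (1.486/n) R^(2/3) √S = (1.486/0.014) × 0.7161^(2/3) × √0.0027 = 4.415 ft/s. Hydraulic depth D_h = A/T = 3.323/3.434 = 0.9679 ft.
Froude number Fr = V/√(g·D_h) = 4.415/√(32.2×0.9679) = 0.791, which is less than 1, so the flow is subcritical.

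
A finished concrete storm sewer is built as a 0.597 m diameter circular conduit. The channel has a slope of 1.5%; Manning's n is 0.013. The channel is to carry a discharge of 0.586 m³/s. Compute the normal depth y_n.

y_n = 0.4 m

Manning's equation rearranged: A R^(2/3) = nQ / (1·√S) = 0.013 × 0.586 / (√0.015) = 0.0622.
At y = 0.437 m: A R^(2/3) = 0.06977 — high.
At y = 0.292 m: A R^(2/3) = 0.03793 — low.
At y = 0.4 m: A R^(2/3) = 0.06217 — ≈ 0.0622.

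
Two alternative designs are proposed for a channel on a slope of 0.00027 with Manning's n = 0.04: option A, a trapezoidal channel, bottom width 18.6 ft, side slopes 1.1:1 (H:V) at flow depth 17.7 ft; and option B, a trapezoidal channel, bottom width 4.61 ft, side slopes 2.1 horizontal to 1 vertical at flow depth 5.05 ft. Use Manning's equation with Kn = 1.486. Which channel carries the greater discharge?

channel A

Channel A: With bottom width b = 18.6 ft and side slope z = 1.1: A = (b + zy)y = (18.6 + 1.1×17.7)×17.7 = 673.8 ft²; P = b + 2y√(1+z²) = 18.6 + 2×17.7×1.487 = 71.23 ft. Hydraulic radius R = A/P = 673.8/71.23 = 9.461 ft. Q_A = (1.486/0.04)·673.8·9.461^(2/3)·√0.00027 = 1840 ft³/s.
Channel B: With bottom width b = 4.61 ft and side slope z = 2.1: A = (b + zy)y = (4.61 + 2.1×5.05)×5.05 = 76.84 ft²; P = b + 2y√(1+z²) = 4.61 + 2×5.05×2.326 = 28.1 ft. Hydraulic radius R = A/P = 76.84/28.1 = 2.734 ft. Q_B = (1.486/0.04)·76.84·2.734^(2/3)·√0.00027 = 91.71 ft³/s.
Q_A = 1840 ft³/s vs Q_B = 91.71 ft³/s, so channel A carries more.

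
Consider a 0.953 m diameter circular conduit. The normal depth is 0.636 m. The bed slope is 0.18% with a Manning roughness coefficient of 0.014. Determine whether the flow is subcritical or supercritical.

subcritical

For a circular section of diameter D = 0.953 m at depth y = 0.636 m, the central angle is θ = 2 arccos(1 − 2y/D) = 3.824 rad. Then A = (D²/8)(θ − sin θ) = 0.5058 m² and P = Dθ/2 = 1.822 m.
Hydraulic radius R = A/P = 0.5058/1.822 = 0.2776 m.
V = (1/n) R^(2/3) √S = (1/0.014) × 0.2776^(2/3) × √0.0018 = 1.289 m/s. Hydraulic depth D_h = A/T = 0.5058/0.898 = 0.5632 m.
Froude number Fr = V/√(g·D_h) = 1.289/√(9.81×0.5632) = 0.549, which is less than 1, so the flow is subcritical.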